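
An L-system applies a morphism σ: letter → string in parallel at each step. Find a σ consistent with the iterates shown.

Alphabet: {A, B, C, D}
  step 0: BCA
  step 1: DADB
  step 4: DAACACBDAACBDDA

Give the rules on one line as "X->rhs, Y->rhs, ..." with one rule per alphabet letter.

  step 0 ⇒ step 1: BCA ⇒ DA·D·B
    A ↦ B
    B ↦ DA
    C ↦ D
    D ↦ AC  (constrained at step 1)

A->B, B->DA, C->D, D->AC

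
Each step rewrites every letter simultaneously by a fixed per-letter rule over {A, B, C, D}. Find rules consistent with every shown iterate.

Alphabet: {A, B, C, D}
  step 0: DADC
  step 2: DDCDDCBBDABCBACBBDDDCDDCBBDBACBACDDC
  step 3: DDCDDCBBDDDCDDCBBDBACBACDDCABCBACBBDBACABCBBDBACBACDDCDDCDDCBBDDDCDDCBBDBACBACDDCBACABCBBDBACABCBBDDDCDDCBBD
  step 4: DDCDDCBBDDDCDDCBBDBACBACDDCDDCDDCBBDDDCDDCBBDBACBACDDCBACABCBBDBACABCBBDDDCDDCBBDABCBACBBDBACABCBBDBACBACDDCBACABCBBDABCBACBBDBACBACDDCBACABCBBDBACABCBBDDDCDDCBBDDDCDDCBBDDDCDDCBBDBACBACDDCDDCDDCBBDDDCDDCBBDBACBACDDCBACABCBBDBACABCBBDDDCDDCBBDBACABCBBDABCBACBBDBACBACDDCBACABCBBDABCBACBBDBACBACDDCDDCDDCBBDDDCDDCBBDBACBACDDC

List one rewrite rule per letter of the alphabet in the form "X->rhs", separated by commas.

A->ABC, B->BAC, C->BBD, D->DDC

  step 3 ⇒ step 4: DDCDDCBBDDDCDDCBBDBACBACDDCABCBACBBDBACABCBBDBACBACDDCDDCDDCBBDDDCDDCBBDBACBACDDCBACABCBBDBACABCBBDDDCDDCBBD ⇒ DDC·DDC·BBD·DDC·DDC·BBD·BAC·BAC·DDC·DDC·DDC·BBD·DDC·DDC·BBD·BAC·BAC·DDC·BAC·ABC·BBD·BAC·ABC·BBD·DDC·DDC·BBD·ABC·BAC·BBD·BAC·ABC·BBD·BAC·BAC·DDC·BAC·ABC·BBD·ABC·BAC·BBD·BAC·BAC·DDC·BAC·ABC·BBD·BAC·ABC·BBD·DDC·DDC·BBD·DDC·DDC·BBD·DDC·DDC·BBD·BAC·BAC·DDC·DDC·DDC·BBD·DDC·DDC·BBD·BAC·BAC·DDC·BAC·ABC·BBD·BAC·ABC·BBD·DDC·DDC·BBD·BAC·ABC·BBD·ABC·BAC·BBD·BAC·BAC·DDC·BAC·ABC·BBD·ABC·BAC·BBD·BAC·BAC·DDC·DDC·DDC·BBD·DDC·DDC·BBD·BAC·BAC·DDC
    A ↦ ABC
    B ↦ BAC
    C ↦ BBD
    D ↦ DDC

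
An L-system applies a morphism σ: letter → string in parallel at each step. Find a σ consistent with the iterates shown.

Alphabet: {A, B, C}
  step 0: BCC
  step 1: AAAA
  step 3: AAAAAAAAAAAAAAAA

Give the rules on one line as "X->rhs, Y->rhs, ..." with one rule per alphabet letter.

A->CBC, B->AA, C->A

  step 0 ⇒ step 1: BCC ⇒ AA·A·A
    B ↦ AA
    C ↦ A
    A ↦ CBC  (constrained at step 1)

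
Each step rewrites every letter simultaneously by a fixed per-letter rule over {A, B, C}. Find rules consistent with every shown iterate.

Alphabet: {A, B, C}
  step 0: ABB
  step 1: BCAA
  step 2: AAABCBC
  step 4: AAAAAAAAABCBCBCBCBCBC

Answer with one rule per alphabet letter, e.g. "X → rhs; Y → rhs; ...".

A->BC, B->A, C->AA

  step 1 ⇒ step 2: BCAA ⇒ A·AA·BC·BC
    A ↦ BC
    B ↦ A
    C ↦ AA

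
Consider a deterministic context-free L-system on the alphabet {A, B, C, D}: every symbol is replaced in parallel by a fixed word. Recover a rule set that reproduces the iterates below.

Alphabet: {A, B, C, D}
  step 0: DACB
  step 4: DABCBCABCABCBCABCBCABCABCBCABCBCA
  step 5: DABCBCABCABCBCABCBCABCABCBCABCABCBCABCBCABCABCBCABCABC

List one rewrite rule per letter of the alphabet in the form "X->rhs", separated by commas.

A->BC, B->BC, C->A, D->DA

  step 4 ⇒ step 5: DABCBCABCABCBCABCBCABCABCBCABCBCA ⇒ DA·BC·BC·A·BC·A·BC·BC·A·BC·BC·A·BC·A·BC·BC·A·BC·A·BC·BC·A·BC·BC·A·BC·A·BC·BC·A·BC·A·BC
    A ↦ BC
    B ↦ BC
    C ↦ A
    D ↦ DA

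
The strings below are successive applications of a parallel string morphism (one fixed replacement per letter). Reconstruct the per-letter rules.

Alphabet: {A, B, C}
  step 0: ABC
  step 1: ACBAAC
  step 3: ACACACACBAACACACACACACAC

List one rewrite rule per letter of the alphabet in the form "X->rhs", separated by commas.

A->AC, B->BA, C->AC

  step 0 ⇒ step 1: ABC ⇒ AC·BA·AC
    A ↦ AC
    B ↦ BA
    C ↦ AC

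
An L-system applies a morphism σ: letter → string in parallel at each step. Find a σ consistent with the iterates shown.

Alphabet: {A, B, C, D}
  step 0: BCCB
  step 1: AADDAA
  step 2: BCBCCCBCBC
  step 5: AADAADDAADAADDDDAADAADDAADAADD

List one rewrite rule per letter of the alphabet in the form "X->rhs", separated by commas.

  step 1 ⇒ step 2: AADDAA ⇒ BC·BC·C·C·BC·BC
    A ↦ BC
    D ↦ C
  step 0 ⇒ step 1: BCCB ⇒ AA·D·D·AA
    B ↦ AA
  step 0 ⇒ step 1: BCCB ⇒ AA·D·D·AA
    C ↦ D

A->BC, B->AA, C->D, D->C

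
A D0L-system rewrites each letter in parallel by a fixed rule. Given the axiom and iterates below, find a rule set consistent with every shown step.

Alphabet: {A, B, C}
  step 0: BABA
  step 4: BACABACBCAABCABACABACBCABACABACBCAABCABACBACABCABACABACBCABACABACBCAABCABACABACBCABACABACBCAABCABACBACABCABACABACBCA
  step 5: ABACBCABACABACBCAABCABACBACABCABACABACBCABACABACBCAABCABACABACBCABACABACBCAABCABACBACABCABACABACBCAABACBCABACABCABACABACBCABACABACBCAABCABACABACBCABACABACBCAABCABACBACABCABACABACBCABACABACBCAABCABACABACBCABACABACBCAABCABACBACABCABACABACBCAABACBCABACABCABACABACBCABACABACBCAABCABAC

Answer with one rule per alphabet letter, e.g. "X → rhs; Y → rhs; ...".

A->BAC, B->A, C->BCA

  step 4 ⇒ step 5: BACABACBCAABCABACABACBCABACABACBCAABCABACBACABCABACABACBCABACABACBCAABCABACABACBCABACABACBCAABCABACBACABCABACABACBCA ⇒ A·BAC·BCA·BAC·A·BAC·BCA·A·BCA·BAC·BAC·A·BCA·BAC·A·BAC·BCA·BAC·A·BAC·BCA·A·BCA·BAC·A·BAC·BCA·BAC·A·BAC·BCA·A·BCA·BAC·BAC·A·BCA·BAC·A·BAC·BCA·A·BAC·BCA·BAC·A·BCA·BAC·A·BAC·BCA·BAC·A·BAC·BCA·A·BCA·BAC·A·BAC·BCA·BAC·A·BAC·BCA·A·BCA·BAC·BAC·A·BCA·BAC·A·BAC·BCA·BAC·A·BAC·BCA·A·BCA·BAC·A·BAC·BCA·BAC·A·BAC·BCA·A·BCA·BAC·BAC·A·BCA·BAC·A·BAC·BCA·A·BAC·BCA·BAC·A·BCA·BAC·A·BAC·BCA·BAC·A·BAC·BCA·A·BCA·BAC
    A ↦ BAC
    B ↦ A
    C ↦ BCA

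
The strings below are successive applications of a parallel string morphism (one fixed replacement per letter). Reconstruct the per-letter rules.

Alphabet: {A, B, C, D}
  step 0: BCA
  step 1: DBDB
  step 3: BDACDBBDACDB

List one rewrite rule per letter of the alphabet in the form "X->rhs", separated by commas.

  step 0 ⇒ step 1: BCA ⇒ DB·D·B
    A ↦ B
    B ↦ DB
    C ↦ D
    D ↦ AC  (constrained at step 1)

A->B, B->DB, C->D, D->AC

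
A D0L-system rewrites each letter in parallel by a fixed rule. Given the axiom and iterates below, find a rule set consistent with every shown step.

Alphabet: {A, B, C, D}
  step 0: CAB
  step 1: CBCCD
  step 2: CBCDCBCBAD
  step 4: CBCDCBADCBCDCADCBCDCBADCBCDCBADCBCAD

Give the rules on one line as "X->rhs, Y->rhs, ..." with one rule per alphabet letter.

A->C, B->CD, C->CB, D->AD

  step 1 ⇒ step 2: CBCCD ⇒ CB·CD·CB·CB·AD
    B ↦ CD
    C ↦ CB
    D ↦ AD
  step 0 ⇒ step 1: CAB ⇒ CB·C·CD
    A ↦ C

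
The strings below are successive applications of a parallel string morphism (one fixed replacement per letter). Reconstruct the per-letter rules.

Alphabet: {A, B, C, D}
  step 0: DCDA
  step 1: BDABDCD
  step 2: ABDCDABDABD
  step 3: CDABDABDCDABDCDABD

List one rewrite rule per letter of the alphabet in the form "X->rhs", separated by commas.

  step 2 ⇒ step 3: ABDCDABDABD ⇒ CD·A·BD·A·BD·CD·A·BD·CD·A·BD
    A ↦ CD
    B ↦ A
    C ↦ A
    D ↦ BD

A->CD, B->A, C->A, D->BD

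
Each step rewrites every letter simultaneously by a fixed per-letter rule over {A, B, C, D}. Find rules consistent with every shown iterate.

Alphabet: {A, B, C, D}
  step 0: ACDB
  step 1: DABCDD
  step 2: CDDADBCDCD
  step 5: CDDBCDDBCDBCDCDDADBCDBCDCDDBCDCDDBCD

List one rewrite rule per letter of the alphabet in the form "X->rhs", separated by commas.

  step 1 ⇒ step 2: DABCDD ⇒ CD·DA·D·B·CD·CD
    A ↦ DA
    B ↦ D
    C ↦ B
    D ↦ CD

A->DA, B->D, C->B, D->CD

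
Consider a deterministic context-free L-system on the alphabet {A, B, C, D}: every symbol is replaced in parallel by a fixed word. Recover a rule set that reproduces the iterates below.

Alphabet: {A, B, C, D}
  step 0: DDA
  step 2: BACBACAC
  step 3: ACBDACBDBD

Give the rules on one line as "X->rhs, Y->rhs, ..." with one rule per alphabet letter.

A->B, B->AC, C->D, D->AB

  step 2 ⇒ step 3: BACBACAC ⇒ AC·B·D·AC·B·D·B·D
    A ↦ B
    B ↦ AC
    C ↦ D
    D ↦ AB  (constrained at step 0)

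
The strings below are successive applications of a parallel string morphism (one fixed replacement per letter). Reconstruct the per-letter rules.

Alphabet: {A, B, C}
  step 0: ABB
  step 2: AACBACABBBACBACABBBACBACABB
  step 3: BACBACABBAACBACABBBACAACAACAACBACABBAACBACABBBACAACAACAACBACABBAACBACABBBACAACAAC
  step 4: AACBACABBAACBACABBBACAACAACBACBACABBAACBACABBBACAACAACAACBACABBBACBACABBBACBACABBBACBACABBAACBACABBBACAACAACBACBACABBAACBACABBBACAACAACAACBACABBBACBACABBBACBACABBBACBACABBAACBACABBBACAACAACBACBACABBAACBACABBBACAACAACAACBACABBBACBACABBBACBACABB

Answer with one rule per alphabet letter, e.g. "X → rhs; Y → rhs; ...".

A->BAC, B->AAC, C->ABB

  step 3 ⇒ step 4: BACBACABBAACBACABBBACAACAACAACBACABBAACBACABBBACAACAACAACBACABBAACBACABBBACAACAAC ⇒ AAC·BAC·ABB·AAC·BAC·ABB·BAC·AAC·AAC·BAC·BAC·ABB·AAC·BAC·ABB·BAC·AAC·AAC·AAC·BAC·ABB·BAC·BAC·ABB·BAC·BAC·ABB·BAC·BAC·ABB·AAC·BAC·ABB·BAC·AAC·AAC·BAC·BAC·ABB·AAC·BAC·ABB·BAC·AAC·AAC·AAC·BAC·ABB·BAC·BAC·ABB·BAC·BAC·ABB·BAC·BAC·ABB·AAC·BAC·ABB·BAC·AAC·AAC·BAC·BAC·ABB·AAC·BAC·ABB·BAC·AAC·AAC·AAC·BAC·ABB·BAC·BAC·ABB·BAC·BAC·ABB
    A ↦ BAC
    B ↦ AAC
    C ↦ ABB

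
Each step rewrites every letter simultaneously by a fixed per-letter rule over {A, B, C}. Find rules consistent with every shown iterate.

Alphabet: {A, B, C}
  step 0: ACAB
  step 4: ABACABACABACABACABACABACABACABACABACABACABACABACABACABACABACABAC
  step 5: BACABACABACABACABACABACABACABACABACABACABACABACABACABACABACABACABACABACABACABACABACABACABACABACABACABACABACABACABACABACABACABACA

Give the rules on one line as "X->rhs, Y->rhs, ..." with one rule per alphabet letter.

  step 4 ⇒ step 5: ABACABACABACABACABACABACABACABACABACABACABACABACABACABACABACABAC ⇒ BAC·A·BAC·A·BAC·A·BAC·A·BAC·A·BAC·A·BAC·A·BAC·A·BAC·A·BAC·A·BAC·A·BAC·A·BAC·A·BAC·A·BAC·A·BAC·A·BAC·A·BAC·A·BAC·A·BAC·A·BAC·A·BAC·A·BAC·A·BAC·A·BAC·A·BAC·A·BAC·A·BAC·A·BAC·A·BAC·A·BAC·A·BAC·A
    A ↦ BAC
    B ↦ A
    C ↦ A

A->BAC, B->A, C->A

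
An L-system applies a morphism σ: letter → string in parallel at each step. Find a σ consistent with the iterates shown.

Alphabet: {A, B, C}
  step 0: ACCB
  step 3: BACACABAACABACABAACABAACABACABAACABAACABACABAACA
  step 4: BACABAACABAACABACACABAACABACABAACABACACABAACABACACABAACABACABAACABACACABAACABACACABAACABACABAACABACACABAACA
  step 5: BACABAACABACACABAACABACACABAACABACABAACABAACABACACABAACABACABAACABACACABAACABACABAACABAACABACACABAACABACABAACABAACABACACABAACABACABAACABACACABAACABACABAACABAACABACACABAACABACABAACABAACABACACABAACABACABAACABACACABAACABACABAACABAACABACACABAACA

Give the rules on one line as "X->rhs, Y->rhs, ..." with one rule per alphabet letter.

A->CA, B->BA, C->BAA

  step 4 ⇒ step 5: BACABAACABAACABACACABAACABACABAACABACACABAACABACACABAACABACABAACABACACABAACABACACABAACABACABAACABACACABAACA ⇒ BA·CA·BAA·CA·BA·CA·CA·BAA·CA·BA·CA·CA·BAA·CA·BA·CA·BAA·CA·BAA·CA·BA·CA·CA·BAA·CA·BA·CA·BAA·CA·BA·CA·CA·BAA·CA·BA·CA·BAA·CA·BAA·CA·BA·CA·CA·BAA·CA·BA·CA·BAA·CA·BAA·CA·BA·CA·CA·BAA·CA·BA·CA·BAA·CA·BA·CA·CA·BAA·CA·BA·CA·BAA·CA·BAA·CA·BA·CA·CA·BAA·CA·BA·CA·BAA·CA·BAA·CA·BA·CA·CA·BAA·CA·BA·CA·BAA·CA·BA·CA·CA·BAA·CA·BA·CA·BAA·CA·BAA·CA·BA·CA·CA·BAA·CA
    A ↦ CA
    B ↦ BA
    C ↦ BAA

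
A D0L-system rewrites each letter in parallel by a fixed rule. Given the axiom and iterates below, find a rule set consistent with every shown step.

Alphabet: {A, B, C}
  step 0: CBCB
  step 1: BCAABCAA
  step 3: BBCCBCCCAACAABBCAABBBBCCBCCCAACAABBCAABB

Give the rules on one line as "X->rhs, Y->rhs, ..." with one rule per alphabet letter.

A->BCC, B->CAA, C->B

  step 0 ⇒ step 1: CBCB ⇒ B·CAA·B·CAA
    B ↦ CAA
    C ↦ B
    A ↦ BCC  (constrained at step 1)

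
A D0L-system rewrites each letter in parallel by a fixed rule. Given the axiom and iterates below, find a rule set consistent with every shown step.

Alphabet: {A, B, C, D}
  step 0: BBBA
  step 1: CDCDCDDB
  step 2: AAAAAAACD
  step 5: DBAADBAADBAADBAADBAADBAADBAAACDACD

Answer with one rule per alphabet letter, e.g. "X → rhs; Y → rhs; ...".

A->DB, B->CD, C->A, D->A

  step 1 ⇒ step 2: CDCDCDDB ⇒ A·A·A·A·A·A·A·CD
    B ↦ CD
    C ↦ A
    D ↦ A
  step 0 ⇒ step 1: BBBA ⇒ CD·CD·CD·DB
    A ↦ DB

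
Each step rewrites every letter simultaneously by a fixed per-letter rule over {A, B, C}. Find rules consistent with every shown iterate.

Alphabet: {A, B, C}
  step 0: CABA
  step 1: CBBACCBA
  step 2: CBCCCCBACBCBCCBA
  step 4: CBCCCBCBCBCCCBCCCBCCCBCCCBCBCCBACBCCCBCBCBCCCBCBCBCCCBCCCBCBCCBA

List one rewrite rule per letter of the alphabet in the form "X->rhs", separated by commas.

  step 1 ⇒ step 2: CBBACCBA ⇒ CB·CC·CC·BA·CB·CB·CC·BA
    A ↦ BA
    B ↦ CC
    C ↦ CB

A->BA, B->CC, C->CB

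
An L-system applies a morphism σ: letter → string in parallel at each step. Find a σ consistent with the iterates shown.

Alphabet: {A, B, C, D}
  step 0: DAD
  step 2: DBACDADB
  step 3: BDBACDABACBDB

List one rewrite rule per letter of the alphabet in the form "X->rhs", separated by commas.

A->AC, B->DB, C->DA, D->B

  step 2 ⇒ step 3: DBACDADB ⇒ B·DB·AC·DA·B·AC·B·DB
    A ↦ AC
    B ↦ DB
    C ↦ DA
    D ↦ B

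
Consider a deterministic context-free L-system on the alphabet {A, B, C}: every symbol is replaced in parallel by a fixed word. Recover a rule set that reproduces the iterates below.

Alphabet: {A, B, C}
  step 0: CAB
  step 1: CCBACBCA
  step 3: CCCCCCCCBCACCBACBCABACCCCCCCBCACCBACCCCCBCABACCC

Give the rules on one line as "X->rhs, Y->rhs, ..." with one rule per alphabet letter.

  step 0 ⇒ step 1: CAB ⇒ CC·BAC·BCA
    A ↦ BAC
    B ↦ BCA
    C ↦ CC

A->BAC, B->BCA, C->CC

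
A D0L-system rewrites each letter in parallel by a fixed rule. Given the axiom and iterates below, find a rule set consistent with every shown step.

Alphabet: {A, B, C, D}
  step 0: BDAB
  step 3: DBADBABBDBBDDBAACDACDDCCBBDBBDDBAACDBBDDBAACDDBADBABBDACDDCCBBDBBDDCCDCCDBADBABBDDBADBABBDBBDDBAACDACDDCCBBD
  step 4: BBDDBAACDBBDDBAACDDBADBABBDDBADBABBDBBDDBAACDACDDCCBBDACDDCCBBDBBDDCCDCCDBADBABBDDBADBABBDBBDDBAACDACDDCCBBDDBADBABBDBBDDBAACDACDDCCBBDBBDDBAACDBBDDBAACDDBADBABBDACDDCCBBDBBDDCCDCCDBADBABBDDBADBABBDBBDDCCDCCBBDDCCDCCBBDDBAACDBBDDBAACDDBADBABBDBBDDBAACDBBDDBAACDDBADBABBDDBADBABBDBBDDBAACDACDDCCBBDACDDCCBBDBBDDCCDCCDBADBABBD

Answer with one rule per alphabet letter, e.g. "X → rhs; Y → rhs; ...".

  step 3 ⇒ step 4: DBADBABBDBBDDBAACDACDDCCBBDBBDDBAACDBBDDBAACDDBADBABBDACDDCCBBDBBDDCCDCCDBADBABBDDBADBABBDBBDDBAACDACDDCCBBD ⇒ BBD·DBA·ACD·BBD·DBA·ACD·DBA·DBA·BBD·DBA·DBA·BBD·BBD·DBA·ACD·ACD·DCC·BBD·ACD·DCC·BBD·BBD·DCC·DCC·DBA·DBA·BBD·DBA·DBA·BBD·BBD·DBA·ACD·ACD·DCC·BBD·DBA·DBA·BBD·BBD·DBA·ACD·ACD·DCC·BBD·BBD·DBA·ACD·BBD·DBA·ACD·DBA·DBA·BBD·ACD·DCC·BBD·BBD·DCC·DCC·DBA·DBA·BBD·DBA·DBA·BBD·BBD·DCC·DCC·BBD·DCC·DCC·BBD·DBA·ACD·BBD·DBA·ACD·DBA·DBA·BBD·BBD·DBA·ACD·BBD·DBA·ACD·DBA·DBA·BBD·DBA·DBA·BBD·BBD·DBA·ACD·ACD·DCC·BBD·ACD·DCC·BBD·BBD·DCC·DCC·DBA·DBA·BBD
    A ↦ ACD
    B ↦ DBA
    C ↦ DCC
    D ↦ BBD

A->ACD, B->DBA, C->DCC, D->BBD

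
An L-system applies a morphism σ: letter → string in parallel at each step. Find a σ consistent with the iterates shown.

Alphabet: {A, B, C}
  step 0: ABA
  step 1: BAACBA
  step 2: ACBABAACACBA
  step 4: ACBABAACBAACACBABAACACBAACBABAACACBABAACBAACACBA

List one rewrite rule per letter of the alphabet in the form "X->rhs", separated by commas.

A->BA, B->AC, C->AC

  step 1 ⇒ step 2: BAACBA ⇒ AC·BA·BA·AC·AC·BA
    A ↦ BA
    B ↦ AC
    C ↦ AC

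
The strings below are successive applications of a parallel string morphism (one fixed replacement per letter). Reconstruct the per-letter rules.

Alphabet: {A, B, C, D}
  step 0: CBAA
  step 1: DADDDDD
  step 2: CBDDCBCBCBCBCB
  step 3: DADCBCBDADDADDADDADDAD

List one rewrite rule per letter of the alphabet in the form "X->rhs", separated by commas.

  step 2 ⇒ step 3: CBDDCBCBCBCBCB ⇒ D·AD·CB·CB·D·AD·D·AD·D·AD·D·AD·D·AD
    B ↦ AD
    C ↦ D
    D ↦ CB
  step 0 ⇒ step 1: CBAA ⇒ D·AD·DD·DD
    A ↦ DD

A->DD, B->AD, C->D, D->CB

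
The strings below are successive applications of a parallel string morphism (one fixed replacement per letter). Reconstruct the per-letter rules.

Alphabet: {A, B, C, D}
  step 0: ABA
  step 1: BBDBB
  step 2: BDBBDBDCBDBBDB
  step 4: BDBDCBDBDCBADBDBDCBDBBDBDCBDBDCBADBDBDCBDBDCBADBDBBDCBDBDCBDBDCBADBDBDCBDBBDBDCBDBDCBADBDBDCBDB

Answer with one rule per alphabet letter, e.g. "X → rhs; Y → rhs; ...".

A->B, B->BDB, C->BAD, D->DC

  step 1 ⇒ step 2: BBDBB ⇒ BDB·BDB·DC·BDB·BDB
    B ↦ BDB
    D ↦ DC
  step 0 ⇒ step 1: ABA ⇒ B·BDB·B
    A ↦ B
    C ↦ BAD  (constrained at step 2)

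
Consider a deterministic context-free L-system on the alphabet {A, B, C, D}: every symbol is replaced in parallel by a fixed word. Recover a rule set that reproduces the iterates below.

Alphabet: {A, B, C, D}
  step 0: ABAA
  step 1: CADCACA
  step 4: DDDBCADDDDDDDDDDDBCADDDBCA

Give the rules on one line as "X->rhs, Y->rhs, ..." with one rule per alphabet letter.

  step 0 ⇒ step 1: ABAA ⇒ CA·D·CA·CA
    A ↦ CA
    B ↦ D
    C ↦ B  (constrained at step 1)
    D ↦ DD  (constrained at step 1)

A->CA, B->D, C->B, D->DD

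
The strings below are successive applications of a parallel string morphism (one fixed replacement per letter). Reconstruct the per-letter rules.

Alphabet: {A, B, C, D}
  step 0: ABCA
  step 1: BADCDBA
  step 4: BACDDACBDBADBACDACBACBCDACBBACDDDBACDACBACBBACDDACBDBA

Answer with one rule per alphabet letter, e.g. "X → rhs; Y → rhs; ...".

  step 0 ⇒ step 1: ABCA ⇒ BA·D·CD·BA
    A ↦ BA
    B ↦ D
    C ↦ CD
    D ↦ ACB  (constrained at step 1)

A->BA, B->D, C->CD, D->ACB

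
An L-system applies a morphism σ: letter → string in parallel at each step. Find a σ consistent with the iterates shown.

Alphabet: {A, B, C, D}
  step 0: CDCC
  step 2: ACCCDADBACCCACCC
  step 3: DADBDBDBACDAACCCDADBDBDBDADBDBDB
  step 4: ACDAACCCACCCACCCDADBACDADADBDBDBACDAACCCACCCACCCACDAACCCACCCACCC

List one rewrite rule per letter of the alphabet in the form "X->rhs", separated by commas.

A->DA, B->CC, C->DB, D->AC

  step 3 ⇒ step 4: DADBDBDBACDAACCCDADBDBDBDADBDBDB ⇒ AC·DA·AC·CC·AC·CC·AC·CC·DA·DB·AC·DA·DA·DB·DB·DB·AC·DA·AC·CC·AC·CC·AC·CC·AC·DA·AC·CC·AC·CC·AC·CC
    A ↦ DA
    B ↦ CC
    C ↦ DB
    D ↦ AC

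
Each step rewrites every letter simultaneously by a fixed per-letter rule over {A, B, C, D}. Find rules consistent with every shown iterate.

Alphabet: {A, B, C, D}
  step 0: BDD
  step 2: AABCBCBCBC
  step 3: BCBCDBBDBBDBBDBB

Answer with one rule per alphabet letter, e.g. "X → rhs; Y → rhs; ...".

  step 2 ⇒ step 3: AABCBCBCBC ⇒ BC·BC·D·BB·D·BB·D·BB·D·BB
    A ↦ BC
    B ↦ D
    C ↦ BB
    D ↦ AA  (constrained at step 0)

A->BC, B->D, C->BB, D->AA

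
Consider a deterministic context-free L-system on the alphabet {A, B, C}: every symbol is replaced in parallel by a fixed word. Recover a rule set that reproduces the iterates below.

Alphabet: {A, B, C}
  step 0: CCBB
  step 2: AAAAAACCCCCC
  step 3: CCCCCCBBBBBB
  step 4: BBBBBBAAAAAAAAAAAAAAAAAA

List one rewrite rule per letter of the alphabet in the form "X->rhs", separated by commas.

  step 3 ⇒ step 4: CCCCCCBBBBBB ⇒ B·B·B·B·B·B·AAA·AAA·AAA·AAA·AAA·AAA
    B ↦ AAA
    C ↦ B
  step 2 ⇒ step 3: AAAAAACCCCCC ⇒ C·C·C·C·C·C·B·B·B·B·B·B
    A ↦ C

A->C, B->AAA, C->B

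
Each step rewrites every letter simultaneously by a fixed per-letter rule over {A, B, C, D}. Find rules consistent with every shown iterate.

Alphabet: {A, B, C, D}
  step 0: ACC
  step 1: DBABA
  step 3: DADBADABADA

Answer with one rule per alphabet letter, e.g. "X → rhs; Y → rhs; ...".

A->D, B->C, C->BA, D->DA

  step 0 ⇒ step 1: ACC ⇒ D·BA·BA
    A ↦ D
    C ↦ BA
    B ↦ C  (constrained at step 1)
    D ↦ DA  (constrained at step 1)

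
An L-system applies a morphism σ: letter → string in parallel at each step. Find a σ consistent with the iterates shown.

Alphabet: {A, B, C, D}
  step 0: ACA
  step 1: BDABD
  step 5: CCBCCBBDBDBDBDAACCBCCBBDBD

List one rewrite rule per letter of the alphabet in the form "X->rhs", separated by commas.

  step 0 ⇒ step 1: ACA ⇒ BD·A·BD
    A ↦ BD
    C ↦ A
    B ↦ CC  (constrained at step 1)
    D ↦ B  (constrained at step 1)

A->BD, B->CC, C->A, D->B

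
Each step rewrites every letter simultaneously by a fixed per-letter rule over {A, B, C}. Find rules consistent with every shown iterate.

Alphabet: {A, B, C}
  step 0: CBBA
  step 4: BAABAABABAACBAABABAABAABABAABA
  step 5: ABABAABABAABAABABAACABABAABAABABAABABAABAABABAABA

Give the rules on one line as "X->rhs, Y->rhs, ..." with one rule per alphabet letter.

  step 4 ⇒ step 5: BAABAABABAACBAABABAABAABABAABA ⇒ A·BA·BA·A·BA·BA·A·BA·A·BA·BA·AC·A·BA·BA·A·BA·A·BA·BA·A·BA·BA·A·BA·A·BA·BA·A·BA
    A ↦ BA
    B ↦ A
    C ↦ AC

A->BA, B->A, C->AC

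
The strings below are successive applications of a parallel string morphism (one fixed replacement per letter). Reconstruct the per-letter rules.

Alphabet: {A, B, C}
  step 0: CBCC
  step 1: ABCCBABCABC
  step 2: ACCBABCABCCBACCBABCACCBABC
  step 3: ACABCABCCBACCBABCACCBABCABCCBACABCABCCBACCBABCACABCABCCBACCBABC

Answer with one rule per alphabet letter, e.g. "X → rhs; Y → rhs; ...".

  step 2 ⇒ step 3: ACCBABCABCCBACCBABCACCBABC ⇒ AC·ABC·ABC·CB·AC·CB·ABC·AC·CB·ABC·ABC·CB·AC·ABC·ABC·CB·AC·CB·ABC·AC·ABC·ABC·CB·AC·CB·ABC
    A ↦ AC
    B ↦ CB
    C ↦ ABC

A->AC, B->CB, C->ABC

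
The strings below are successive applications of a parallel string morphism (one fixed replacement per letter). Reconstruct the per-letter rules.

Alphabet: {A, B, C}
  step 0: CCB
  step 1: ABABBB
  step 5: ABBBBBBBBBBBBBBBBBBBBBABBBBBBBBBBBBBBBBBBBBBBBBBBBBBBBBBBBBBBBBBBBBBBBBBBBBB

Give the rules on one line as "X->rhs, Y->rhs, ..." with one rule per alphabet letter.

  step 0 ⇒ step 1: CCB ⇒ AB·AB·BB
    B ↦ BB
    C ↦ AB
    A ↦ C  (constrained at step 1)

A->C, B->BB, C->AB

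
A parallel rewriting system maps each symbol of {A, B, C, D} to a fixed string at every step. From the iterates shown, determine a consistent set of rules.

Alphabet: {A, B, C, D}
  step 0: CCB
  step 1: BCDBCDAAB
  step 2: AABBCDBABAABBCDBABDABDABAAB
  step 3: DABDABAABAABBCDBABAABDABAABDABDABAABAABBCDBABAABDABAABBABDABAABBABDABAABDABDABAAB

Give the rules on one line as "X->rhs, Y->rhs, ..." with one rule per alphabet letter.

  step 2 ⇒ step 3: AABBCDBABAABBCDBABDABDABAAB ⇒ DAB·DAB·AAB·AAB·BCD·BAB·AAB·DAB·AAB·DAB·DAB·AAB·AAB·BCD·BAB·AAB·DAB·AAB·BAB·DAB·AAB·BAB·DAB·AAB·DAB·DAB·AAB
    A ↦ DAB
    B ↦ AAB
    C ↦ BCD
    D ↦ BAB

A->DAB, B->AAB, C->BCD, D->BAB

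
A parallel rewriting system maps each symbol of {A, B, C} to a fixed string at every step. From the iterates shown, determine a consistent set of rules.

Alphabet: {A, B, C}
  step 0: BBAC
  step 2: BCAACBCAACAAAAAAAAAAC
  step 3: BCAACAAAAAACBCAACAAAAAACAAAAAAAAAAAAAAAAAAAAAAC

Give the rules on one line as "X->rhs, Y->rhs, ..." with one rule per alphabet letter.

A->AA, B->BC, C->AAC

  step 2 ⇒ step 3: BCAACBCAACAAAAAAAAAAC ⇒ BC·AAC·AA·AA·AAC·BC·AAC·AA·AA·AAC·AA·AA·AA·AA·AA·AA·AA·AA·AA·AA·AAC
    A ↦ AA
    B ↦ BC
    C ↦ AAC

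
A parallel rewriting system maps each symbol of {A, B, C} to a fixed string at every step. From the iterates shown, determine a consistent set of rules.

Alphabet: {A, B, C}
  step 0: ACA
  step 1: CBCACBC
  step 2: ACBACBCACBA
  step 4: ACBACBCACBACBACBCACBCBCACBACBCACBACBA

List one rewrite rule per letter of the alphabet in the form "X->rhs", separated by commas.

  step 1 ⇒ step 2: CBCACBC ⇒ A·CB·A·CBC·A·CB·A
    A ↦ CBC
    B ↦ CB
    C ↦ A

A->CBC, B->CB, C->A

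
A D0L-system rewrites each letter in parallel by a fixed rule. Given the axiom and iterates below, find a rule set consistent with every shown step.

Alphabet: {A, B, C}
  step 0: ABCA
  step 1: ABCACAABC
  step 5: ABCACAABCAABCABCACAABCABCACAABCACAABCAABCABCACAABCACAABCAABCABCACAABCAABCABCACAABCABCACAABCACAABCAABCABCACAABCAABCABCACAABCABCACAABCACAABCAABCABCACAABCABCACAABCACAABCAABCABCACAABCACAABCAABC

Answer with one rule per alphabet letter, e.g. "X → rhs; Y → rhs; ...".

  step 0 ⇒ step 1: ABCA ⇒ ABC·AC·A·ABC
    A ↦ ABC
    B ↦ AC
    C ↦ A

A->ABC, B->AC, C->A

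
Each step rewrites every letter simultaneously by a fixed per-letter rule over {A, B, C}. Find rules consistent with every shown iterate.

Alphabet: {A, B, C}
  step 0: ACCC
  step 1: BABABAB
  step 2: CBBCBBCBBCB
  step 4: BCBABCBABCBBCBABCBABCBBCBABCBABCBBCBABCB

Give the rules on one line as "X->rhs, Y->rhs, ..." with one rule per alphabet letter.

A->B, B->CB, C->AB

  step 1 ⇒ step 2: BABABAB ⇒ CB·B·CB·B·CB·B·CB
    A ↦ B
    B ↦ CB
  step 0 ⇒ step 1: ACCC ⇒ B·AB·AB·AB
    C ↦ AB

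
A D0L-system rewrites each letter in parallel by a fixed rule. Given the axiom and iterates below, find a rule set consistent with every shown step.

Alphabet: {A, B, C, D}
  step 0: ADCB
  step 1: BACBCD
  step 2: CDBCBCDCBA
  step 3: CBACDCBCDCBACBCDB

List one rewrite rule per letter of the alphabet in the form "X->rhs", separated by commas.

A->B, B->CD, C->CB, D->A

  step 2 ⇒ step 3: CDBCBCDCBA ⇒ CB·A·CD·CB·CD·CB·A·CB·CD·B
    A ↦ B
    B ↦ CD
    C ↦ CB
    D ↦ A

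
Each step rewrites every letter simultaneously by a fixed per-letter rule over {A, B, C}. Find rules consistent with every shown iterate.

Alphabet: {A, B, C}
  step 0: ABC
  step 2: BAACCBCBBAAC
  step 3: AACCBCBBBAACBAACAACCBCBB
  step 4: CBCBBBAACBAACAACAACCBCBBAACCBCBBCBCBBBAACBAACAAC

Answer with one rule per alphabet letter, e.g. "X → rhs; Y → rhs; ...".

  step 3 ⇒ step 4: AACCBCBBBAACBAACAACCBCBB ⇒ CB·CB·B·B·AAC·B·AAC·AAC·AAC·CB·CB·B·AAC·CB·CB·B·CB·CB·B·B·AAC·B·AAC·AAC
    A ↦ CB
    B ↦ AAC
    C ↦ B

A->CB, B->AAC, C->B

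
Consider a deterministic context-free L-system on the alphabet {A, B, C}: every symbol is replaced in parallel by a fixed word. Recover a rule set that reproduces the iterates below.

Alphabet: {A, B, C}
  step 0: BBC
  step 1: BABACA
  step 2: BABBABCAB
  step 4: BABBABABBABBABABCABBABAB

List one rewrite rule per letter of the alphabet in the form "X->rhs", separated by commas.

A->B, B->BA, C->CA

  step 1 ⇒ step 2: BABACA ⇒ BA·B·BA·B·CA·B
    A ↦ B
    B ↦ BA
    C ↦ CA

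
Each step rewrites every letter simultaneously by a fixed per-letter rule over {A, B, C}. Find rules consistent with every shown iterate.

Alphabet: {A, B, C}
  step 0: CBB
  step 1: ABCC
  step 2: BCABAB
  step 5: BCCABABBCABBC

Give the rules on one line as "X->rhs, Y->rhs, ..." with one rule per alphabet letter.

A->B, B->C, C->AB

  step 1 ⇒ step 2: ABCC ⇒ B·C·AB·AB
    A ↦ B
    B ↦ C
    C ↦ AB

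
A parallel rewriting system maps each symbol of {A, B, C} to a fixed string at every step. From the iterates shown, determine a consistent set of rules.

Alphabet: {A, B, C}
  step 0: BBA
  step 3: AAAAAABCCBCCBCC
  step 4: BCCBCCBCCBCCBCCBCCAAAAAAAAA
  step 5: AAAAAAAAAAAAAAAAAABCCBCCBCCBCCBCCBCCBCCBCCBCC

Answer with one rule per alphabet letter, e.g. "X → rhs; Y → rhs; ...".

  step 4 ⇒ step 5: BCCBCCBCCBCCBCCBCCAAAAAAAAA ⇒ A·A·A·A·A·A·A·A·A·A·A·A·A·A·A·A·A·A·BCC·BCC·BCC·BCC·BCC·BCC·BCC·BCC·BCC
    A ↦ BCC
    B ↦ A
    C ↦ A

A->BCC, B->A, C->A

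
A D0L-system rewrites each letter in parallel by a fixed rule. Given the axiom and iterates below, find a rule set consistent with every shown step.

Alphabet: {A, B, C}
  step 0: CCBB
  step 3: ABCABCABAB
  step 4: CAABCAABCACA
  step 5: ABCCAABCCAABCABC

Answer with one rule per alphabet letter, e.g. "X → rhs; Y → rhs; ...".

  step 4 ⇒ step 5: CAABCAABCACA ⇒ AB·C·C·A·AB·C·C·A·AB·C·AB·C
    A ↦ C
    B ↦ A
    C ↦ AB

A->C, B->A, C->AB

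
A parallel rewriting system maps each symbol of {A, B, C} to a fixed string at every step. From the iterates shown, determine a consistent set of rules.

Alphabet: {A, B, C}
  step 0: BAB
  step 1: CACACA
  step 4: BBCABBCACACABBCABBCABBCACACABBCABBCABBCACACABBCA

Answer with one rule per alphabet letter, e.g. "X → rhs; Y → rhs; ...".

  step 0 ⇒ step 1: BAB ⇒ CA·CA·CA
    A ↦ CA
    B ↦ CA
    C ↦ BB  (constrained at step 1)

A->CA, B->CA, C->BB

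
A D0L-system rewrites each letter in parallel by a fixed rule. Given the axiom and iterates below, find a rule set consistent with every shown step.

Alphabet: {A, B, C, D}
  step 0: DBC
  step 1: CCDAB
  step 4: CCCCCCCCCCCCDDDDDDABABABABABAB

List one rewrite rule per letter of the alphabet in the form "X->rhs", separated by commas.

  step 0 ⇒ step 1: DBC ⇒ CC·D·AB
    B ↦ D
    C ↦ AB
    D ↦ CC
    A ↦ DD  (constrained at step 1)

A->DD, B->D, C->AB, D->CC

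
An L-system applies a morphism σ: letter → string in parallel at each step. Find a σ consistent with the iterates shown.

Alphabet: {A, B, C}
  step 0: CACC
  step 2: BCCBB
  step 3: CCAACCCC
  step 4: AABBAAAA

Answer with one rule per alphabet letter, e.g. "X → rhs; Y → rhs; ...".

A->B, B->CC, C->A

  step 3 ⇒ step 4: CCAACCCC ⇒ A·A·B·B·A·A·A·A
    A ↦ B
    C ↦ A
  step 2 ⇒ step 3: BCCBB ⇒ CC·A·A·CC·CC
    B ↦ CC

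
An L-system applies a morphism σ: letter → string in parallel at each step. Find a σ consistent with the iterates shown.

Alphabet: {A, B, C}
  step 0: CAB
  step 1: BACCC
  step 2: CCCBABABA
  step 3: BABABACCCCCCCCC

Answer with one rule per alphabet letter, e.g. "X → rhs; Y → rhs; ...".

  step 2 ⇒ step 3: CCCBABABA ⇒ BA·BA·BA·C·CC·C·CC·C·CC
    A ↦ CC
    B ↦ C
    C ↦ BA

A->CC, B->C, C->BA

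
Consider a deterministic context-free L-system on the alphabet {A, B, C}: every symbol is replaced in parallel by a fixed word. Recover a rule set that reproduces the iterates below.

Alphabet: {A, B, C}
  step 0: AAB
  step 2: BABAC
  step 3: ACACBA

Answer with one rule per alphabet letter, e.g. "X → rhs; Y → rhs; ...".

A->C, B->A, C->BA

  step 2 ⇒ step 3: BABAC ⇒ A·C·A·C·BA
    A ↦ C
    B ↦ A
    C ↦ BA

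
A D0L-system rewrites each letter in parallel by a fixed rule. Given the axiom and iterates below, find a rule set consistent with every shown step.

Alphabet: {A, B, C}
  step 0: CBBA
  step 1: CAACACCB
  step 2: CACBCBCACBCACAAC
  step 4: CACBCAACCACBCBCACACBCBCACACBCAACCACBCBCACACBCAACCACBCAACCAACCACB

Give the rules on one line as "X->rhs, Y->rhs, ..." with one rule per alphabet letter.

A->CB, B->AC, C->CA

  step 1 ⇒ step 2: CAACACCB ⇒ CA·CB·CB·CA·CB·CA·CA·AC
    A ↦ CB
    B ↦ AC
    C ↦ CA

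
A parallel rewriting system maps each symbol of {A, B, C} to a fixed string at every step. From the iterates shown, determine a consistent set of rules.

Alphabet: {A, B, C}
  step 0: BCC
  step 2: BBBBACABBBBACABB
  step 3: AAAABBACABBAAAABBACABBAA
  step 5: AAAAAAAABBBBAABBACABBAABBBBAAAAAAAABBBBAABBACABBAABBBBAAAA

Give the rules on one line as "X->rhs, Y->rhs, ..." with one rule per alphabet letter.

  step 2 ⇒ step 3: BBBBACABBBBACABB ⇒ A·A·A·A·BB·ACA·BB·A·A·A·A·BB·ACA·BB·A·A
    A ↦ BB
    B ↦ A
    C ↦ ACA

A->BB, B->A, C->ACA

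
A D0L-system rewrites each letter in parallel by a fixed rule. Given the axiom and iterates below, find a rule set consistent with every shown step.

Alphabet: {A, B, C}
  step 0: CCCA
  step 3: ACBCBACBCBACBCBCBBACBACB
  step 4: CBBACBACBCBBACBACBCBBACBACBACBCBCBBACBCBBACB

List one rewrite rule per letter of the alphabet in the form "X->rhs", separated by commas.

  step 3 ⇒ step 4: ACBCBACBCBACBCBCBBACBACB ⇒ CBB·A·CB·A·CB·CBB·A·CB·A·CB·CBB·A·CB·A·CB·A·CB·CB·CBB·A·CB·CBB·A·CB
    A ↦ CBB
    B ↦ CB
    C ↦ A

A->CBB, B->CB, C->A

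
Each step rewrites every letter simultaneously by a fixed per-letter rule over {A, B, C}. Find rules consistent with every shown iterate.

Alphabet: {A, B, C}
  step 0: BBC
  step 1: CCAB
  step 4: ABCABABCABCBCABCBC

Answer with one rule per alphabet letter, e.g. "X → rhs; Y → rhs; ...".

  step 0 ⇒ step 1: BBC ⇒ C·C·AB
    B ↦ C
    C ↦ AB
    A ↦ CB  (constrained at step 1)

A->CB, B->C, C->AB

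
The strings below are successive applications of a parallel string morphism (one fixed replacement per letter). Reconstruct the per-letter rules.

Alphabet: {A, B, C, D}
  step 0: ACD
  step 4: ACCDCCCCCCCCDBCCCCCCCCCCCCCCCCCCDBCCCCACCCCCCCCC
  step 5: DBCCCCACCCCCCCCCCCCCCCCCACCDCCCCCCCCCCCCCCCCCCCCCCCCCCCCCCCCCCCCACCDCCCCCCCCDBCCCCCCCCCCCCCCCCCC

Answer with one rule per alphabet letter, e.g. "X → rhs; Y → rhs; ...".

  step 4 ⇒ step 5: ACCDCCCCCCCCDBCCCCCCCCCCCCCCCCCCDBCCCCACCCCCCCCC ⇒ DB·CC·CC·AC·CC·CC·CC·CC·CC·CC·CC·CC·AC·CD·CC·CC·CC·CC·CC·CC·CC·CC·CC·CC·CC·CC·CC·CC·CC·CC·CC·CC·AC·CD·CC·CC·CC·CC·DB·CC·CC·CC·CC·CC·CC·CC·CC·CC
    A ↦ DB
    B ↦ CD
    C ↦ CC
    D ↦ AC

A->DB, B->CD, C->CC, D->AC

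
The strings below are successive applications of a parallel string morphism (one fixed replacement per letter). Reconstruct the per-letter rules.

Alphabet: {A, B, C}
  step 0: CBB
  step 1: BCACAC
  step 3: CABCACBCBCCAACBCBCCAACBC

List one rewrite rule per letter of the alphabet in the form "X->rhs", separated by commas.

  step 0 ⇒ step 1: CBB ⇒ BC·AC·AC
    B ↦ AC
    C ↦ BC
    A ↦ CA  (constrained at step 1)

A->CA, B->AC, C->BC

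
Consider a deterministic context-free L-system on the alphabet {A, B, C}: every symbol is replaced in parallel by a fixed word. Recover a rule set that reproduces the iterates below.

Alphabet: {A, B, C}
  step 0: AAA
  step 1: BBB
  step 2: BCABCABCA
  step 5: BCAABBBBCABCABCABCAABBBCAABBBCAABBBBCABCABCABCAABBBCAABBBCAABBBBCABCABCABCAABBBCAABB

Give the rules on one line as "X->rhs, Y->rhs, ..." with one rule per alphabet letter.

A->B, B->BCA, C->AB

  step 1 ⇒ step 2: BBB ⇒ BCA·BCA·BCA
    B ↦ BCA
  step 0 ⇒ step 1: AAA ⇒ B·B·B
    A ↦ B
    C ↦ AB  (constrained at step 2)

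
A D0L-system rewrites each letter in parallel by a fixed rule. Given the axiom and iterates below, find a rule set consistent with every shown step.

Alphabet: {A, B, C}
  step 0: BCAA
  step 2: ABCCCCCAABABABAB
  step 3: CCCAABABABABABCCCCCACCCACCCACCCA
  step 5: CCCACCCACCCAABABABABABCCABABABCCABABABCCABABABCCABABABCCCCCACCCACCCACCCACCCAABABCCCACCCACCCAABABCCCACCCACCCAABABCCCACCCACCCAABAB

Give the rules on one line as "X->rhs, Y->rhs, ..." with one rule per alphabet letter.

A->CC, B->CA, C->AB

  step 2 ⇒ step 3: ABCCCCCAABABABAB ⇒ CC·CA·AB·AB·AB·AB·AB·CC·CC·CA·CC·CA·CC·CA·CC·CA
    A ↦ CC
    B ↦ CA
    C ↦ AB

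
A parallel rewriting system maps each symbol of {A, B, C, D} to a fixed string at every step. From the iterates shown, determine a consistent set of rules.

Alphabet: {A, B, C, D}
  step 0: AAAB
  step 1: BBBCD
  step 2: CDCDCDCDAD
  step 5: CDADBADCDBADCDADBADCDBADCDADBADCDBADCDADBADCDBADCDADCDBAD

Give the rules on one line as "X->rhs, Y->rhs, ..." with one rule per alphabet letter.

A->B, B->CD, C->CD, D->AD

  step 1 ⇒ step 2: BBBCD ⇒ CD·CD·CD·CD·AD
    B ↦ CD
    C ↦ CD
    D ↦ AD
  step 0 ⇒ step 1: AAAB ⇒ B·B·B·CD
    A ↦ B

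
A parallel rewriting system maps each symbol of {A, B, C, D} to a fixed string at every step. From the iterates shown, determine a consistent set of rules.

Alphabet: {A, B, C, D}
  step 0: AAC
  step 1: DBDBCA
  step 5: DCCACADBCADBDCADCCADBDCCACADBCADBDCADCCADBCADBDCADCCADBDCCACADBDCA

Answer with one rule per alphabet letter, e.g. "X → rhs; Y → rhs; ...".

  step 0 ⇒ step 1: AAC ⇒ DB·DB·CA
    A ↦ DB
    C ↦ CA
    B ↦ A  (constrained at step 1)
    D ↦ DC  (constrained at step 1)

A->DB, B->A, C->CA, D->DC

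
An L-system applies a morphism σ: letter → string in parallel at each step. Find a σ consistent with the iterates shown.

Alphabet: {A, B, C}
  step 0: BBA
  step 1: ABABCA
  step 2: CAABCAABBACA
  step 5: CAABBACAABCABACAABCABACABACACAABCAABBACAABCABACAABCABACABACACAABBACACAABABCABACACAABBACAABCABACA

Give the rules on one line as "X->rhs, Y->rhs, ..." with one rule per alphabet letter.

A->CA, B->AB, C->BA

  step 1 ⇒ step 2: ABABCA ⇒ CA·AB·CA·AB·BA·CA
    A ↦ CA
    B ↦ AB
    C ↦ BA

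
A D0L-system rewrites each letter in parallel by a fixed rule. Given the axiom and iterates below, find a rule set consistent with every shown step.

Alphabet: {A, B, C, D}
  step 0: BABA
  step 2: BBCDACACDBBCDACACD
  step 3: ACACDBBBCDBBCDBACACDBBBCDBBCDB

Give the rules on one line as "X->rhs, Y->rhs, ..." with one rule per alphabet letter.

A->BBC, B->AC, C->D, D->B

  step 2 ⇒ step 3: BBCDACACDBBCDACACD ⇒ AC·AC·D·B·BBC·D·BBC·D·B·AC·AC·D·B·BBC·D·BBC·D·B
    A ↦ BBC
    B ↦ AC
    C ↦ D
    D ↦ B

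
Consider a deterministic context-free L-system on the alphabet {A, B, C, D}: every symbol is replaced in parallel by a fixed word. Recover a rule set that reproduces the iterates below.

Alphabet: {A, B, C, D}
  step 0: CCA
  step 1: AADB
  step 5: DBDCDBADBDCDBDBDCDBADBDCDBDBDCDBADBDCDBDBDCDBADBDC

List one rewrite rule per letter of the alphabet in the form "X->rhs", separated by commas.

  step 0 ⇒ step 1: CCA ⇒ A·A·DB
    A ↦ DB
    C ↦ A
    B ↦ DC  (constrained at step 1)
    D ↦ DB  (constrained at step 1)

A->DB, B->DC, C->A, D->DB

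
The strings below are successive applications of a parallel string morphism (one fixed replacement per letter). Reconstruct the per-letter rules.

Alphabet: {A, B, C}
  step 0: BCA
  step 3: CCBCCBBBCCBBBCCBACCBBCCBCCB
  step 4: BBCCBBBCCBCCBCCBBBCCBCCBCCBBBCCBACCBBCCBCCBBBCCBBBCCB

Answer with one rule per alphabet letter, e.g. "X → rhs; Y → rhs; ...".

A->ACC, B->CCB, C->B

  step 3 ⇒ step 4: CCBCCBBBCCBBBCCBACCBBCCBCCB ⇒ B·B·CCB·B·B·CCB·CCB·CCB·B·B·CCB·CCB·CCB·B·B·CCB·ACC·B·B·CCB·CCB·B·B·CCB·B·B·CCB
    A ↦ ACC
    B ↦ CCB
    C ↦ B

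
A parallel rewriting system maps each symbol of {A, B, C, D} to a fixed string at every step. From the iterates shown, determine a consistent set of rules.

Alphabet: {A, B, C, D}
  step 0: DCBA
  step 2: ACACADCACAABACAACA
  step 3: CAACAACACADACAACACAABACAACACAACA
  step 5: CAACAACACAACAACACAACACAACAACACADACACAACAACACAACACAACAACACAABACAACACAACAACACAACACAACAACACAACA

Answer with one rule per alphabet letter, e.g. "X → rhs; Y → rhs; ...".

  step 2 ⇒ step 3: ACACADCACAABACAACA ⇒ CA·A·CA·A·CA·CAD·A·CA·A·CA·CA·ABA·CA·A·CA·CA·A·CA
    A ↦ CA
    B ↦ ABA
    C ↦ A
    D ↦ CAD

A->CA, B->ABA, C->A, D->CAD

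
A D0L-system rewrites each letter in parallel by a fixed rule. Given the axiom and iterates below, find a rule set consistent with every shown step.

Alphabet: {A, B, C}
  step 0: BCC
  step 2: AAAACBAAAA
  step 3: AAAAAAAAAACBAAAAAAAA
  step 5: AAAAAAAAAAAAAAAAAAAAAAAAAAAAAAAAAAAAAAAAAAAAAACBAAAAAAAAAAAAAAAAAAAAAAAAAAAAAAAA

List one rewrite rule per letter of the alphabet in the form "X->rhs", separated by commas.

  step 2 ⇒ step 3: AAAACBAAAA ⇒ AA·AA·AA·AA·A·ACB·AA·AA·AA·AA
    A ↦ AA
    B ↦ ACB
    C ↦ A

A->AA, B->ACB, C->A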